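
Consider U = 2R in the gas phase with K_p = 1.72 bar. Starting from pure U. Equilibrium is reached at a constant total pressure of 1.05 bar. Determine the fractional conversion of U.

Basis: 1 mol U initially; let X = conversion of U. Extent ξ = X.
At extent ξ: n_U = 1 − X; n_R = 2X.
n_T = Σnᵢ = 1 + X.
Mole fractions y_i = n_i/n_T; K_p = p_R^2 / (p_U) with p_i = y_i·P.
This yields a degree-2 equation in X; solving on (0,1), X = 0.539.

X = 0.539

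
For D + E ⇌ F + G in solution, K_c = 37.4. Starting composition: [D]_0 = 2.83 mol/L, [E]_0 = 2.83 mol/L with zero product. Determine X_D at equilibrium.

Let X = conversion of D; extent ξ = 2.83·X mol/L.
Concentrations: [D] = 2.83 − 2.83X; [E] = 2.83 − 2.83X; [F] = 2.83X; [G] = 2.83X.
K_c = [F] [G] / ([D] [E]).
Equating to 37.4: the physical root is X = 0.859.

X = 0.859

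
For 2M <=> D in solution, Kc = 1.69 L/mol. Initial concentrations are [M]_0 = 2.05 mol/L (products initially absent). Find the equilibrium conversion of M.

X = 0.685

Let X = conversion of M; extent ξ = 2.05X/2 mol/L.
Concentrations: [M] = 2.05 − 2.05X; [D] = 1.02X.
Kc = [D] / ([M]^2).
Setting equal to 1.69 and solving for X on (0,1) gives X = 0.685.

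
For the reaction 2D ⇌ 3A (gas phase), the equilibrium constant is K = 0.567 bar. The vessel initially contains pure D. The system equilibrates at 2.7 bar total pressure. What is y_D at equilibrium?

Let X = conversion of D (basis 1 mol D); extent of reaction ξ = 0.5X.
Species balance: n_D = 1 − X; n_A = 1.5X.
Summing: n_T = 1 + 0.5X.
With p_i = (n_i/n_T)P, K = p_A^3 / (p_D^2).
This yields a degree-3 equation in X; solving on (0,1), X = 0.322.
Then n_D = 0.678, n_T = 1.16, so y_D = 0.584.

y_D = 0.584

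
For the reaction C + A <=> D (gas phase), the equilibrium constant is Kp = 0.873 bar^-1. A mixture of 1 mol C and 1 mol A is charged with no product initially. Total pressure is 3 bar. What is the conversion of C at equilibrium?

X = 0.474

Take 1 mol C as basis and let X be its fractional conversion, so ξ = X.
Moles: n_C = 1 − X; n_A = 1 − X; n_D = X.
Summing: n_T = 2 − X.
With p_i = (n_i/n_T)P, Kp = p_D / (p_C p_A).
Setting this equal to 0.873 bar^-1 and taking the physical root (0 < X < 1) gives X = 0.474.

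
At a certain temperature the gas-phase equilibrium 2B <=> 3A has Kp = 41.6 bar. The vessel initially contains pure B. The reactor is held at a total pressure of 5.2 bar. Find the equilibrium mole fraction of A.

Let X = conversion of B (basis 1 mol B); extent of reaction ξ = 0.5X.
Species balance: n_B = 1 − X; n_A = 1.5X.
n_T = Σnᵢ = 1 + 0.5X.
Mole fractions y_i = n_i/n_T; Kp = p_A^3 / (p_B^2) with p_i = y_i·P.
Setting this equal to 41.6 bar and taking the physical root (0 < X < 1) gives X = 0.683.
Then n_A = 1.02, n_T = 1.34, so y_A = 0.764.

y_A = 0.764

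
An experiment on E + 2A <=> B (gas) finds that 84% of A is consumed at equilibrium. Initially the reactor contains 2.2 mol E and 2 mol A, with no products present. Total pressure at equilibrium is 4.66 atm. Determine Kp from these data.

Let X = conversion of A (basis 2 mol A); extent of reaction ξ = X.
At extent ξ: n_E = 2.2 − X; n_A = 2 − 2X; n_B = X.
Total moles n_T = 4.2 − 2X.
At X = 0.84: n_E = 1.36, n_A = 0.32, n_B = 0.84, n_T = 2.52.
p_i = (n_i/n_T)·P. Kp = p_B / (p_E p_A^2) = 1.76 atm^-2.

Kp = 1.76 atm^-2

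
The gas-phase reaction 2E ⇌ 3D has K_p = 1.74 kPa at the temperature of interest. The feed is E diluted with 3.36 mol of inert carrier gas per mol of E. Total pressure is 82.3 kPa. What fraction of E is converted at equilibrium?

Take 1 mol E as basis and let X be its fractional conversion, so ξ = 0.5X.
Moles: n_E = 1 − X; n_D = 1.5X; n_I = 3.36 (inert).
Summing: n_T = 4.36 + 0.5X.
y_i = n_i/n_T, p_i = y_i·P. K_p = p_D^3 / (p_E^2).
Substituting and setting equal to 1.74 kPa gives a polynomial in X; the root in (0,1) is X = 0.251.

X = 0.251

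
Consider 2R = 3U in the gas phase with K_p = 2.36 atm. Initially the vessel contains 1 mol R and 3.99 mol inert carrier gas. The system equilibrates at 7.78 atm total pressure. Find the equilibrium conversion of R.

Take 1 mol R as basis and let X be its fractional conversion, so ξ = 0.5X.
At extent ξ: n_R = 1 − X; n_U = 1.5X; n_I = 3.99 (inert).
Total moles n_T = 4.99 + 0.5X.
With p_i = (n_i/n_T)P, K_p = p_U^3 / (p_R^2).
Equating to 2.36 atm and solving on 0 < X < 1: X = 0.494.

X = 0.494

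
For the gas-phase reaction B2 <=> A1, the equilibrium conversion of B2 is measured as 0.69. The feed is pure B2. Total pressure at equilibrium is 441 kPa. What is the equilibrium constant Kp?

Take 1 mol B2 as basis and let X be its fractional conversion, so ξ = X.
Moles: n_B2 = 1 − X; n_A1 = X.
Since Δν = 0, n_T = 1 throughout.
At X = 0.69: n_B2 = 0.31, n_A1 = 0.69, n_T = 1.
p_i = (n_i/n_T)·P. Kp = p_A1 / (p_B2) = 2.23.

Kp = 2.23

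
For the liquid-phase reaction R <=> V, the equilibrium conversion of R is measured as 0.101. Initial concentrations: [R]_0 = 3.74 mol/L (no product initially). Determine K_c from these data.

K_c = 0.112

Let X = conversion of R.
Concentrations: [R] = 3.74 − 3.74X; [V] = 3.74X.
At X = 0.101: [R] = 3.36, [V] = 0.378.
K_c = [V] / ([R]) = 0.112.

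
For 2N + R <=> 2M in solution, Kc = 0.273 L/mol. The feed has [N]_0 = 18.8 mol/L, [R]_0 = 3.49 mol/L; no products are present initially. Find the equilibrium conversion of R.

Let X = conversion of R; extent ξ = 3.49·X mol/L.
Concentrations: [N] = 18.8 − 6.98X; [R] = 3.49 − 3.49X; [M] = 6.98X.
Kc = [M]^2 / ([N]^2 [R]).
This equals 0.273 at X = 0.808 (the root in 0 < X < 1).

X = 0.808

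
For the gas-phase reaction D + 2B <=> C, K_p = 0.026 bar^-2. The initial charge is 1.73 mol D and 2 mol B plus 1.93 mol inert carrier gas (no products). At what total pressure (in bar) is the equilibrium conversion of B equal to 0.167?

P = 6.48 bar

Take 2 mol B as basis and let X be its fractional conversion, so ξ = X.
At extent ξ: n_D = 1.73 − X; n_B = 2 − 2X; n_C = X; n_I = 1.93 (inert).
n_T = Σnᵢ = 5.66 − 2X.
K_p = p_C / (p_D p_B^2) with p_i = (n_i/n_T)·P.
At X = 0.167: the mole-fraction product g(X) = Π y_i^ν_i = 1.092. Since K_p = g(X)·P^{-2}, P = (g/K_p)^(1/2) = (1.092/0.026)^(1/2) = 6.48 bar.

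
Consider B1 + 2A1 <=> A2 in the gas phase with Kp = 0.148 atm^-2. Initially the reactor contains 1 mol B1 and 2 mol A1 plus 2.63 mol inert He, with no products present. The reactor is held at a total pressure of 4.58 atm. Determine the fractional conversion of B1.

X = 0.219

Basis: 1 mol B1 initially; let X = conversion of B1. Extent ξ = X.
Mole table: n_B1 = 1 − X; n_A1 = 2 − 2X; n_A2 = X; n_I = 2.63 (inert).
n_T = Σnᵢ = 5.63 − 2X.
Mole fractions y_i = n_i/n_T; Kp = p_A2 / (p_B1 p_A1^2) with p_i = y_i·P.
Equating to 0.148 atm^-2 and solving on 0 < X < 1: X = 0.219.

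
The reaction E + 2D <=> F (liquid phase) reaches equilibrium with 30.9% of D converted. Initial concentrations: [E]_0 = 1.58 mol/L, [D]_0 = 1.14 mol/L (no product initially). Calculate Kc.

Let X = conversion of D.
Concentrations: [E] = 1.58 − 0.57X; [D] = 1.14 − 1.14X; [F] = 0.57X.
At X = 0.309: [E] = 1.4, [D] = 0.788, [F] = 0.176.
Kc = [F] / ([E] [D]^2) = 0.202 (mol/L)^-2.

Kc = 0.202 (mol/L)^-2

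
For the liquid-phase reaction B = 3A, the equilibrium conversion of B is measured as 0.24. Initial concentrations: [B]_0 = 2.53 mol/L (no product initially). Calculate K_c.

Let X = conversion of B.
Concentrations: [B] = 2.53 − 2.53X; [A] = 7.59X.
At X = 0.24: [B] = 1.92, [A] = 1.82.
K_c = [A]^3 / ([B]) = 3.14 (mol/L)^2.

K_c = 3.14 (mol/L)^2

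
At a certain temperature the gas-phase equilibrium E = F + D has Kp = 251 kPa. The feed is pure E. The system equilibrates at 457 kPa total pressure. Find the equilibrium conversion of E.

Basis: 1 mol E initially; let X = conversion of E. Extent ξ = X.
Moles: n_E = 1 − X; n_F = X; n_D = X.
Summing: n_T = 1 + X.
Mole fractions y_i = n_i/n_T; Kp = p_F p_D / (p_E) with p_i = y_i·P.
Setting this equal to 251 kPa and taking the physical root (0 < X < 1) gives X = 0.595.

X = 0.595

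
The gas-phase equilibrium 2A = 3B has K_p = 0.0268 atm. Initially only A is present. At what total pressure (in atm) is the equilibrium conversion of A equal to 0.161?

P = 1.45 atm

Basis: 1 mol A initially; let X = conversion of A. Extent ξ = 0.5X.
At extent ξ: n_A = 1 − X; n_B = 1.5X.
Total moles n_T = 1 + 0.5X.
K_p = p_B^3 / (p_A^2) with p_i = (n_i/n_T)·P.
At X = 0.161: the mole-fraction product g(X) = Π y_i^ν_i = 0.01852. Since K_p = g(X)·P^{1}, P = (K_p/g)^(1/1) = (0.0268/0.01852)^(1/1) = 1.45 atm.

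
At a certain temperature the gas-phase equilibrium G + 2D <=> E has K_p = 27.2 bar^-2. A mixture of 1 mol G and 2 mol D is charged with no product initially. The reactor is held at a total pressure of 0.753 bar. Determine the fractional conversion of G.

Let X = conversion of G (basis 1 mol G); extent of reaction ξ = X.
Moles: n_G = 1 − X; n_D = 2 − 2X; n_E = X.
n_T = Σnᵢ = 3 − 2X.
y_i = n_i/n_T, p_i = y_i·P. K_p = p_E / (p_G p_D^2).
This yields a degree-3 equation in X; solving on (0,1), X = 0.692.

X = 0.692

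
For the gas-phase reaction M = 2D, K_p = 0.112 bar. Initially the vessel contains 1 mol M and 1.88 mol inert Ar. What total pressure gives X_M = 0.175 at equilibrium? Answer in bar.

P = 2.3 bar

Basis: 1 mol M initially; let X = conversion of M. Extent ξ = X.
At extent ξ: n_M = 1 − X; n_D = 2X; n_I = 1.88 (inert).
n_T = Σnᵢ = 2.88 + X.
K_p = p_D^2 / (p_M) with p_i = (n_i/n_T)·P.
At X = 0.175: the mole-fraction product g(X) = Π y_i^ν_i = 0.0486. Since K_p = g(X)·P^{1}, P = (K_p/g)^(1/1) = (0.112/0.0486)^(1/1) = 2.3 bar.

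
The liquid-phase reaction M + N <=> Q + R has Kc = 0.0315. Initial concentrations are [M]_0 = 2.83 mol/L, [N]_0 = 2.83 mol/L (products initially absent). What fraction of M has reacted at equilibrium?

X = 0.151

Let X = conversion of M; extent ξ = 2.83·X mol/L.
Concentrations: [M] = 2.83 − 2.83X; [N] = 2.83 − 2.83X; [Q] = 2.83X; [R] = 2.83X.
Kc = [Q] [R] / ([M] [N]).
Equating to 0.0315: the physical root is X = 0.151.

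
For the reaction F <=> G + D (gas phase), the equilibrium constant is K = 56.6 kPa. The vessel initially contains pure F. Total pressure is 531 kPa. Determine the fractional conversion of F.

X = 0.310

Take 1 mol F as basis and let X be its fractional conversion, so ξ = X.
Mole table: n_F = 1 − X; n_G = X; n_D = X.
n_T = Σnᵢ = 1 + X.
y_i = n_i/n_T, p_i = y_i·P. K = p_G p_D / (p_F).
Equating to 56.6 kPa and solving on 0 < X < 1: X = 0.310.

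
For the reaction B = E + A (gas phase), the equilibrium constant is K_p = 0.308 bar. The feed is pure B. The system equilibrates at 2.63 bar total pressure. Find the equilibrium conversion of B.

Let X = conversion of B (basis 1 mol B); extent of reaction ξ = X.
Moles: n_B = 1 − X; n_E = X; n_A = X.
n_T = Σnᵢ = 1 + X.
y_i = n_i/n_T, p_i = y_i·P. K_p = p_E p_A / (p_B).
Setting this equal to 0.308 bar and taking the physical root (0 < X < 1) gives X = 0.324.

X = 0.324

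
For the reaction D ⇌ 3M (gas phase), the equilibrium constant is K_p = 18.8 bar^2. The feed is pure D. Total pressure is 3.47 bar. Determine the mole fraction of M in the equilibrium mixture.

y_M = 0.740

Take 1 mol D as basis and let X be its fractional conversion, so ξ = X.
At extent ξ: n_D = 1 − X; n_M = 3X.
Summing: n_T = 1 + 2X.
With p_i = (n_i/n_T)P, K_p = p_M^3 / (p_D).
This yields a degree-3 equation in X; solving on (0,1), X = 0.487.
Then n_M = 1.46, n_T = 1.97, so y_M = 0.740.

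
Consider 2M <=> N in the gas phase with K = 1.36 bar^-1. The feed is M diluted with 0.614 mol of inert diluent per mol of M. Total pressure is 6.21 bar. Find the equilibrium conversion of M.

Take 1 mol M as basis and let X be its fractional conversion, so ξ = 0.5X.
At extent ξ: n_M = 1 − X; n_N = 0.5X; n_I = 0.614 (inert).
Summing: n_T = 1.61 − 0.5X.
With p_i = (n_i/n_T)P, K = p_N / (p_M^2).
Substituting and setting equal to 1.36 bar^-1 gives a polynomial in X; the root in (0,1) is X = 0.764.

X = 0.764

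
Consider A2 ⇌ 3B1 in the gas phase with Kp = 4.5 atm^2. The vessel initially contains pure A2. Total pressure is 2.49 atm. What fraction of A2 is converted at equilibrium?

X = 0.372

Basis: 1 mol A2 initially; let X = conversion of A2. Extent ξ = X.
Mole table: n_A2 = 1 − X; n_B1 = 3X.
Summing: n_T = 1 + 2X.
With p_i = (n_i/n_T)P, Kp = p_B1^3 / (p_A2).
Equating to 4.5 atm^2 and solving on 0 < X < 1: X = 0.372.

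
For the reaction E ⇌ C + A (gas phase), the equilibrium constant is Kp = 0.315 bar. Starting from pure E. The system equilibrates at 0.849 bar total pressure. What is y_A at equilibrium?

Take 1 mol E as basis and let X be its fractional conversion, so ξ = X.
Moles: n_E = 1 − X; n_C = X; n_A = X.
n_T = Σnᵢ = 1 + X.
Mole fractions y_i = n_i/n_T; Kp = p_C p_A / (p_E) with p_i = y_i·P.
Setting this equal to 0.315 bar and taking the physical root (0 < X < 1) gives X = 0.520.
Then n_A = 0.52, n_T = 1.52, so y_A = 0.342.

y_A = 0.342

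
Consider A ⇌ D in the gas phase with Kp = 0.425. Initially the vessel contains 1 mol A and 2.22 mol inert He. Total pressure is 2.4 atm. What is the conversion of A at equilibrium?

Basis: 1 mol A initially; let X = conversion of A. Extent ξ = X.
Moles: n_A = 1 − X; n_D = X; n_I = 2.22 (inert).
n_T stays at 3.22 (no change in mole number).
Mole fractions y_i = n_i/n_T; Kp = p_D / (p_A) with p_i = y_i·P.
Substituting and setting equal to 0.425 gives a polynomial in X; the root in (0,1) is X = 0.298.

X = 0.298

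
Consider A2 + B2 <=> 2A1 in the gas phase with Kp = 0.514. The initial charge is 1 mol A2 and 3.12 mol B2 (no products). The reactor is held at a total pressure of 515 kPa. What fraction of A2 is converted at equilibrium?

Take 1 mol A2 as basis and let X be its fractional conversion, so ξ = X.
Species balance: n_A2 = 1 − X; n_B2 = 3.12 − X; n_A1 = 2X.
Total moles n_T = 4.12 (Δν = 0, constant).
With p_i = (n_i/n_T)P, Kp = p_A1^2 / (p_A2 p_B2).
This yields a degree-2 equation in X; solving on (0,1), X = 0.439.

X = 0.439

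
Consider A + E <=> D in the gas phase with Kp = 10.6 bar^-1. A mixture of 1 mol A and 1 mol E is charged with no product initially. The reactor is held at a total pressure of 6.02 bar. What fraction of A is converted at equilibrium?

X = 0.876

Let X = conversion of A (basis 1 mol A); extent of reaction ξ = X.
Mole table: n_A = 1 − X; n_E = 1 − X; n_D = X.
n_T = Σnᵢ = 2 − X.
With p_i = (n_i/n_T)P, Kp = p_D / (p_A p_E).
Substituting and setting equal to 10.6 bar^-1 gives a polynomial in X; the root in (0,1) is X = 0.876.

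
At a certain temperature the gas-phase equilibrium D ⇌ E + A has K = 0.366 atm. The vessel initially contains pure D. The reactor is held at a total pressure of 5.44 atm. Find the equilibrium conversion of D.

Take 1 mol D as basis and let X be its fractional conversion, so ξ = X.
Moles: n_D = 1 − X; n_E = X; n_A = X.
n_T = Σnᵢ = 1 + X.
With p_i = (n_i/n_T)P, K = p_E p_A / (p_D).
Substituting and setting equal to 0.366 atm gives a polynomial in X; the root in (0,1) is X = 0.251.

X = 0.251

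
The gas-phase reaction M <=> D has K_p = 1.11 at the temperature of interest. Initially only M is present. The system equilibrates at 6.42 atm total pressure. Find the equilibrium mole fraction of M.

y_M = 0.474

Basis: 1 mol M initially; let X = conversion of M. Extent ξ = X.
Moles: n_M = 1 − X; n_D = X.
Total moles n_T = 1 (Δν = 0, constant).
With p_i = (n_i/n_T)P, K_p = p_D / (p_M).
Setting this equal to 1.11 and taking the physical root (0 < X < 1) gives X = 0.526.
Then n_M = 0.474, n_T = 1, so y_M = 0.474.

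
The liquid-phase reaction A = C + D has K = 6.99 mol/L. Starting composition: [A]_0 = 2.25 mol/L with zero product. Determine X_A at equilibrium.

X = 0.796

Let X = conversion of A; extent ξ = 2.25·X mol/L.
Concentrations: [A] = 2.25 − 2.25X; [C] = 2.25X; [D] = 2.25X.
K = [C] [D] / ([A]).
Solving K = 6.99 for X ∈ (0,1): X = 0.796.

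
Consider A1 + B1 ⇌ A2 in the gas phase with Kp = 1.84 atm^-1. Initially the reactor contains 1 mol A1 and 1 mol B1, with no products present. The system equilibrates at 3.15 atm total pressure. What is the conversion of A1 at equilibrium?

Basis: 1 mol A1 initially; let X = conversion of A1. Extent ξ = X.
Species balance: n_A1 = 1 − X; n_B1 = 1 − X; n_A2 = X.
Summing: n_T = 2 − X.
With p_i = (n_i/n_T)P, Kp = p_A2 / (p_A1 p_B1).
Substituting and setting equal to 1.84 atm^-1 gives a polynomial in X; the root in (0,1) is X = 0.616.

X = 0.616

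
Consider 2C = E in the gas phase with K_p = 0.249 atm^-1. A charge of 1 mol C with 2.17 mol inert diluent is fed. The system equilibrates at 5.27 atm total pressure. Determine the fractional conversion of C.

Let X = conversion of C (basis 1 mol C); extent of reaction ξ = 0.5X.
Species balance: n_C = 1 − X; n_E = 0.5X; n_I = 2.17 (inert).
n_T = Σnᵢ = 3.17 − 0.5X.
With p_i = (n_i/n_T)P, K_p = p_E / (p_C^2).
Equating to 0.249 atm^-1 and solving on 0 < X < 1: X = 0.360.

X = 0.360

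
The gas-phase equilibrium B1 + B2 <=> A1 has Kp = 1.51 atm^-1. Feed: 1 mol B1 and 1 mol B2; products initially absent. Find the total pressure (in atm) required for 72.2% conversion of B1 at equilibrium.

Let X = conversion of B1 (basis 1 mol B1); extent of reaction ξ = X.
Mole table: n_B1 = 1 − X; n_B2 = 1 − X; n_A1 = X.
Total moles n_T = 2 − X.
Kp = p_A1 / (p_B1 p_B2) with p_i = (n_i/n_T)·P.
At X = 0.722: the mole-fraction product g(X) = Π y_i^ν_i = 11.94. Since Kp = g(X)·P^{-1}, P = (g/Kp)^(1/1) = (11.94/1.51)^(1/1) = 7.91 atm.

P = 7.91 atm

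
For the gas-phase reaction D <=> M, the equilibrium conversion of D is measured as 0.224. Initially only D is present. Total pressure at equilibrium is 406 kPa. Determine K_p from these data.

K_p = 0.289

Basis: 1 mol D initially; let X = conversion of D. Extent ξ = X.
Mole table: n_D = 1 − X; n_M = X.
n_T stays at 1 (no change in mole number).
At X = 0.224: n_D = 0.776, n_M = 0.224, n_T = 1.
p_i = (n_i/n_T)·P. K_p = p_M / (p_D) = 0.289.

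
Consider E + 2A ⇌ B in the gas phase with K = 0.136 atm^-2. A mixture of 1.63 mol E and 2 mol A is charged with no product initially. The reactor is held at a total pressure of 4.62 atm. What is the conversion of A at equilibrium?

X = 0.490

Take 2 mol A as basis and let X be its fractional conversion, so ξ = X.
Mole table: n_E = 1.63 − X; n_A = 2 − 2X; n_B = X.
n_T = Σnᵢ = 3.63 − 2X.
Mole fractions y_i = n_i/n_T; K = p_B / (p_E p_A^2) with p_i = y_i·P.
Substituting and setting equal to 0.136 atm^-2 gives a polynomial in X; the root in (0,1) is X = 0.490.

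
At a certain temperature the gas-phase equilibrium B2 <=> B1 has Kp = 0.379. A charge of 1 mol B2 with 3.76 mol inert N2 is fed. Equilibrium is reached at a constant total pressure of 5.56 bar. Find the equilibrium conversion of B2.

X = 0.275

Basis: 1 mol B2 initially; let X = conversion of B2. Extent ξ = X.
Species balance: n_B2 = 1 − X; n_B1 = X; n_I = 3.76 (inert).
Total moles n_T = 4.76 (Δν = 0, constant).
y_i = n_i/n_T, p_i = y_i·P. Kp = p_B1 / (p_B2).
This yields a degree-1 equation in X; solving on (0,1), X = 0.275.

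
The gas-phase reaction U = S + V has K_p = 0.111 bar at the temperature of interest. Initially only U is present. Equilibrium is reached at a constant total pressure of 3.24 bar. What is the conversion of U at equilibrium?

X = 0.182

Take 1 mol U as basis and let X be its fractional conversion, so ξ = X.
Moles: n_U = 1 − X; n_S = X; n_V = X.
n_T = Σnᵢ = 1 + X.
Mole fractions y_i = n_i/n_T; K_p = p_S p_V / (p_U) with p_i = y_i·P.
This yields a degree-2 equation in X; solving on (0,1), X = 0.182.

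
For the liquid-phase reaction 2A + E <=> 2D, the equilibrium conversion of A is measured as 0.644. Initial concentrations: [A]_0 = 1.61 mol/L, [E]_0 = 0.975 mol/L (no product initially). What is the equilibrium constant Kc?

Let X = conversion of A.
Concentrations: [A] = 1.61 − 1.61X; [E] = 0.975 − 0.805X; [D] = 1.61X.
At X = 0.644: [A] = 0.573, [E] = 0.457, [D] = 1.04.
Kc = [D]^2 / ([A]^2 [E]) = 7.17 L/mol.

Kc = 7.17 L/mol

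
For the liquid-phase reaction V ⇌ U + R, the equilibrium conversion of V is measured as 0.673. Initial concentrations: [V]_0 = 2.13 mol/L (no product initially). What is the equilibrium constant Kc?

Let X = conversion of V.
Concentrations: [V] = 2.13 − 2.13X; [U] = 2.13X; [R] = 2.13X.
At X = 0.673: [V] = 0.697, [U] = 1.43, [R] = 1.43.
Kc = [U] [R] / ([V]) = 2.95 mol/L.

Kc = 2.95 mol/L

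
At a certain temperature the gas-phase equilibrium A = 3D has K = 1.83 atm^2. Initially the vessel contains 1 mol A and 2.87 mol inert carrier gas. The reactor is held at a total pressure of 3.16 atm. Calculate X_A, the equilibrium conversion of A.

Take 1 mol A as basis and let X be its fractional conversion, so ξ = X.
Species balance: n_A = 1 − X; n_D = 3X; n_I = 2.87 (inert).
n_T = Σnᵢ = 3.87 + 2X.
With p_i = (n_i/n_T)P, K = p_D^3 / (p_A).
Substituting and setting equal to 1.83 atm^2 gives a polynomial in X; the root in (0,1) is X = 0.441.

X = 0.441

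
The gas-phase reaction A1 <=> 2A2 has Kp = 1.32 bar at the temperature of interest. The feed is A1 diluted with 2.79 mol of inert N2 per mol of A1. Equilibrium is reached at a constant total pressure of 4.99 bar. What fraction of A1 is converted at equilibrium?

Basis: 1 mol A1 initially; let X = conversion of A1. Extent ξ = X.
Species balance: n_A1 = 1 − X; n_A2 = 2X; n_I = 2.79 (inert).
Total moles n_T = 3.79 + X.
Mole fractions y_i = n_i/n_T; Kp = p_A2^2 / (p_A1) with p_i = y_i·P.
This yields a degree-2 equation in X; solving on (0,1), X = 0.406.

X = 0.406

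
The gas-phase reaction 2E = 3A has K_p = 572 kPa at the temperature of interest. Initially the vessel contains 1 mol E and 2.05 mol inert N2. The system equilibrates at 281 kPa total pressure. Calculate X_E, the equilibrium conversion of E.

X = 0.640

Take 1 mol E as basis and let X be its fractional conversion, so ξ = 0.5X.
Mole table: n_E = 1 − X; n_A = 1.5X; n_I = 2.05 (inert).
Total moles n_T = 3.05 + 0.5X.
With p_i = (n_i/n_T)P, K_p = p_A^3 / (p_E^2).
Setting this equal to 572 kPa and taking the physical root (0 < X < 1) gives X = 0.640.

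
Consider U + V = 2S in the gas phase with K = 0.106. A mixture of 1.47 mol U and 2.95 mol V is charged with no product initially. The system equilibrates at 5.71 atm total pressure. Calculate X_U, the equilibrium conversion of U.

Basis: 1.47 mol U initially; let X = conversion of U. Extent ξ = 1.47X.
At extent ξ: n_U = 1.47 − 1.47X; n_V = 2.95 − 1.47X; n_S = 2.94X.
Total moles n_T = 4.42 (Δν = 0, constant).
y_i = n_i/n_T, p_i = y_i·P. K = p_S^2 / (p_U p_V).
Setting this equal to 0.106 and taking the physical root (0 < X < 1) gives X = 0.196.

X = 0.196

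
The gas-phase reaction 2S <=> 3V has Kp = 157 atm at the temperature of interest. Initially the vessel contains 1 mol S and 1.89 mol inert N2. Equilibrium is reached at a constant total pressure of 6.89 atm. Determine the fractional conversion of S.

X = 0.838

Let X = conversion of S (basis 1 mol S); extent of reaction ξ = 0.5X.
Mole table: n_S = 1 − X; n_V = 1.5X; n_I = 1.89 (inert).
n_T = Σnᵢ = 2.89 + 0.5X.
With p_i = (n_i/n_T)P, Kp = p_V^3 / (p_S^2).
Substituting and setting equal to 157 atm gives a polynomial in X; the root in (0,1) is X = 0.838.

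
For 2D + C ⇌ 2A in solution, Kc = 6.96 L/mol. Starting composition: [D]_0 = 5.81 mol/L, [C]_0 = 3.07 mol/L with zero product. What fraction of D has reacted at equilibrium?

X = 0.722

Let X = conversion of D; extent ξ = 5.81X/2 mol/L.
Concentrations: [D] = 5.81 − 5.81X; [C] = 3.07 − 2.9X; [A] = 5.81X.
Kc = [A]^2 / ([D]^2 [C]).
Solving Kc = 6.96 for X ∈ (0,1): X = 0.722.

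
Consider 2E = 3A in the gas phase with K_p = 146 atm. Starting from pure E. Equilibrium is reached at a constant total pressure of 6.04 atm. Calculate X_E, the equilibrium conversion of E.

X = 0.781

Take 1 mol E as basis and let X be its fractional conversion, so ξ = 0.5X.
Moles: n_E = 1 − X; n_A = 1.5X.
n_T = Σnᵢ = 1 + 0.5X.
Mole fractions y_i = n_i/n_T; K_p = p_A^3 / (p_E^2) with p_i = y_i·P.
Setting this equal to 146 atm and taking the physical root (0 < X < 1) gives X = 0.781.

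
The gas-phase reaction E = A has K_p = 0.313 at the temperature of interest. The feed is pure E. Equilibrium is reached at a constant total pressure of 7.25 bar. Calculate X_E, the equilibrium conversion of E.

X = 0.238

Take 1 mol E as basis and let X be its fractional conversion, so ξ = X.
Mole table: n_E = 1 − X; n_A = X.
n_T stays at 1 (no change in mole number).
With p_i = (n_i/n_T)P, K_p = p_A / (p_E).
This yields a degree-1 equation in X; solving on (0,1), X = 0.238.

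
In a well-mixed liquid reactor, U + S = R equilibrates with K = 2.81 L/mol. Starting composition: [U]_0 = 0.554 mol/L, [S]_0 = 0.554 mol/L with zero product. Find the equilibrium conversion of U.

Let X = conversion of U; extent ξ = 0.554·X mol/L.
Concentrations: [U] = 0.554 − 0.554X; [S] = 0.554 − 0.554X; [R] = 0.554X.
K = [R] / ([U] [S]).
Setting equal to 2.81 and solving for X on (0,1) gives X = 0.458.

X = 0.458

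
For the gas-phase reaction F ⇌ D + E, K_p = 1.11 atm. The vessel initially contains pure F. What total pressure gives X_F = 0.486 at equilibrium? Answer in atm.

Basis: 1 mol F initially; let X = conversion of F. Extent ξ = X.
Mole table: n_F = 1 − X; n_D = X; n_E = X.
Total moles n_T = 1 + X.
K_p = p_D p_E / (p_F) with p_i = (n_i/n_T)·P.
At X = 0.486: the mole-fraction product g(X) = Π y_i^ν_i = 0.3092. Since K_p = g(X)·P^{1}, P = (K_p/g)^(1/1) = (1.11/0.3092)^(1/1) = 3.59 atm.

P = 3.59 atm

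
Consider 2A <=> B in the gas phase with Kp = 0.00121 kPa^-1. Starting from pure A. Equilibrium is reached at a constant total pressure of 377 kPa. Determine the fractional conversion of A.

X = 0.405

Basis: 1 mol A initially; let X = conversion of A. Extent ξ = 0.5X.
At extent ξ: n_A = 1 − X; n_B = 0.5X.
n_T = Σnᵢ = 1 − 0.5X.
With p_i = (n_i/n_T)P, Kp = p_B / (p_A^2).
This yields a degree-2 equation in X; solving on (0,1), X = 0.405.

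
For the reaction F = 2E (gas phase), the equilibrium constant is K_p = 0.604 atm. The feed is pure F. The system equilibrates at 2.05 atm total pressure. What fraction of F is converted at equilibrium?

Basis: 1 mol F initially; let X = conversion of F. Extent ξ = X.
Moles: n_F = 1 − X; n_E = 2X.
n_T = Σnᵢ = 1 + X.
With p_i = (n_i/n_T)P, K_p = p_E^2 / (p_F).
This yields a degree-2 equation in X; solving on (0,1), X = 0.262.

X = 0.262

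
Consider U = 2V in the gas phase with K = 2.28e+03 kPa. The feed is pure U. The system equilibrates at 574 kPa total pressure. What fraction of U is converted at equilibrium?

X = 0.706

Take 1 mol U as basis and let X be its fractional conversion, so ξ = X.
At extent ξ: n_U = 1 − X; n_V = 2X.
Summing: n_T = 1 + X.
With p_i = (n_i/n_T)P, K = p_V^2 / (p_U).
Setting this equal to 2.28e+03 kPa and taking the physical root (0 < X < 1) gives X = 0.706.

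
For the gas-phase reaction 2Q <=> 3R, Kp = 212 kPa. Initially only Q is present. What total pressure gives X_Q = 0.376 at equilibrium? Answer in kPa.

Let X = conversion of Q (basis 1 mol Q); extent of reaction ξ = 0.5X.
Species balance: n_Q = 1 − X; n_R = 1.5X.
Summing: n_T = 1 + 0.5X.
Kp = p_R^3 / (p_Q^2) with p_i = (n_i/n_T)·P.
At X = 0.376: the mole-fraction product g(X) = Π y_i^ν_i = 0.3878. Since Kp = g(X)·P^{1}, P = (Kp/g)^(1/1) = (212/0.3878)^(1/1) = 547 kPa.

P = 547 kPa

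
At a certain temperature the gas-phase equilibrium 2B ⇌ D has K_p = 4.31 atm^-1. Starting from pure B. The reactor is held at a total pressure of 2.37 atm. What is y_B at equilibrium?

Take 1 mol B as basis and let X be its fractional conversion, so ξ = 0.5X.
Mole table: n_B = 1 − X; n_D = 0.5X.
Total moles n_T = 1 − 0.5X.
Mole fractions y_i = n_i/n_T; K_p = p_D / (p_B^2) with p_i = y_i·P.
Equating to 4.31 atm^-1 and solving on 0 < X < 1: X = 0.845.
Then n_B = 0.155, n_T = 0.577, so y_B = 0.268.

y_B = 0.268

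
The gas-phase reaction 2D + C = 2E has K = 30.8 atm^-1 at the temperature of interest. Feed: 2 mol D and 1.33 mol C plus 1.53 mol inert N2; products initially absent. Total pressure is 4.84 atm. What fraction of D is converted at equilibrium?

Let X = conversion of D (basis 2 mol D); extent of reaction ξ = X.
Moles: n_D = 2 − 2X; n_C = 1.33 − X; n_E = 2X; n_I = 1.53 (inert).
Total moles n_T = 4.86 − X.
Mole fractions y_i = n_i/n_T; K = p_E^2 / (p_D^2 p_C) with p_i = y_i·P.
Setting this equal to 30.8 atm^-1 and taking the physical root (0 < X < 1) gives X = 0.814.

X = 0.814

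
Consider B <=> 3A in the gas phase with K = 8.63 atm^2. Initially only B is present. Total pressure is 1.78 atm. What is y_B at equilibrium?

Take 1 mol B as basis and let X be its fractional conversion, so ξ = X.
Moles: n_B = 1 − X; n_A = 3X.
Total moles n_T = 1 + 2X.
With p_i = (n_i/n_T)P, K = p_A^3 / (p_B).
Setting this equal to 8.63 atm^2 and taking the physical root (0 < X < 1) gives X = 0.582.
Then n_B = 0.418, n_T = 2.16, so y_B = 0.193.

y_B = 0.193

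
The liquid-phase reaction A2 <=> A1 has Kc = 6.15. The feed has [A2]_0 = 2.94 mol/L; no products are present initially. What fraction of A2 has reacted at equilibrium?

X = 0.860

Let X = conversion of A2; extent ξ = 2.94·X mol/L.
Concentrations: [A2] = 2.94 − 2.94X; [A1] = 2.94X.
Kc = [A1] / ([A2]).
This equals 6.15 at X = 0.860 (the root in 0 < X < 1).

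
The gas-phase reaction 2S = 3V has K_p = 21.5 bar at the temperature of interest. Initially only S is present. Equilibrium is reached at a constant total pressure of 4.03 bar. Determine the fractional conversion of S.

Take 1 mol S as basis and let X be its fractional conversion, so ξ = 0.5X.
Moles: n_S = 1 − X; n_V = 1.5X.
n_T = Σnᵢ = 1 + 0.5X.
Mole fractions y_i = n_i/n_T; K_p = p_V^3 / (p_S^2) with p_i = y_i·P.
This yields a degree-3 equation in X; solving on (0,1), X = 0.643.

X = 0.643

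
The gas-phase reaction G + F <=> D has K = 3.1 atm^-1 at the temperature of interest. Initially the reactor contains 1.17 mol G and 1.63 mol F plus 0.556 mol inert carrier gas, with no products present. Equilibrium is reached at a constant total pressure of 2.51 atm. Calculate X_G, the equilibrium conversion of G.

Take 1.17 mol G as basis and let X be its fractional conversion, so ξ = 1.17X.
Species balance: n_G = 1.17 − 1.17X; n_F = 1.63 − 1.17X; n_D = 1.17X; n_I = 0.556 (inert).
Summing: n_T = 3.36 − 1.17X.
Mole fractions y_i = n_i/n_T; K = p_D / (p_G p_F) with p_i = y_i·P.
Substituting and setting equal to 3.1 atm^-1 gives a polynomial in X; the root in (0,1) is X = 0.711.

X = 0.711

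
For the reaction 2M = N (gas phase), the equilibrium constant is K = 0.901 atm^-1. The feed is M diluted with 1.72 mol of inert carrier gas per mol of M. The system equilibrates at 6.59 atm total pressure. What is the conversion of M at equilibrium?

X = 0.640

Let X = conversion of M (basis 1 mol M); extent of reaction ξ = 0.5X.
At extent ξ: n_M = 1 − X; n_N = 0.5X; n_I = 1.72 (inert).
Summing: n_T = 2.72 − 0.5X.
Mole fractions y_i = n_i/n_T; K = p_N / (p_M^2) with p_i = y_i·P.
Equating to 0.901 atm^-1 and solving on 0 < X < 1: X = 0.640.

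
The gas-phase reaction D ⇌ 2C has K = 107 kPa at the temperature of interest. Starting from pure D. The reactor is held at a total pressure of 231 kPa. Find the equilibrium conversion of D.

X = 0.322

Basis: 1 mol D initially; let X = conversion of D. Extent ξ = X.
Species balance: n_D = 1 − X; n_C = 2X.
Summing: n_T = 1 + X.
With p_i = (n_i/n_T)P, K = p_C^2 / (p_D).
Setting this equal to 107 kPa and taking the physical root (0 < X < 1) gives X = 0.322.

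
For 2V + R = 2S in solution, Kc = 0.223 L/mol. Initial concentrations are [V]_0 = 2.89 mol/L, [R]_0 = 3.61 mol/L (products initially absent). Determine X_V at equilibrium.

X = 0.448

Let X = conversion of V; extent ξ = 2.89X/2 mol/L.
Concentrations: [V] = 2.89 − 2.89X; [R] = 3.61 − 1.45X; [S] = 2.89X.
Kc = [S]^2 / ([V]^2 [R]).
This equals 0.223 at X = 0.448 (the root in 0 < X < 1).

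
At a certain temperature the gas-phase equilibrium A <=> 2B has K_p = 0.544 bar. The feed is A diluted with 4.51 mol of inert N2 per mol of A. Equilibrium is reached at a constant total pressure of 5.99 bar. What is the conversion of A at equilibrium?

Let X = conversion of A (basis 1 mol A); extent of reaction ξ = X.
Mole table: n_A = 1 − X; n_B = 2X; n_I = 4.51 (inert).
n_T = Σnᵢ = 5.51 + X.
With p_i = (n_i/n_T)P, K_p = p_B^2 / (p_A).
This yields a degree-2 equation in X; solving on (0,1), X = 0.303.

X = 0.303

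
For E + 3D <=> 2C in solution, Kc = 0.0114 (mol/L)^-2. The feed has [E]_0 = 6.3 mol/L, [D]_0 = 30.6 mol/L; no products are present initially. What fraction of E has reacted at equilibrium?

X = 0.738

Let X = conversion of E; extent ξ = 6.3·X mol/L.
Concentrations: [E] = 6.3 − 6.3X; [D] = 30.6 − 18.9X; [C] = 12.6X.
Kc = [C]^2 / ([E] [D]^3).
Solving Kc = 0.0114 for X ∈ (0,1): X = 0.738.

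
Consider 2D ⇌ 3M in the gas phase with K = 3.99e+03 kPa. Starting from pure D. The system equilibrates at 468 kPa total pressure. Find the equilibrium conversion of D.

X = 0.689

Let X = conversion of D (basis 1 mol D); extent of reaction ξ = 0.5X.
Species balance: n_D = 1 − X; n_M = 1.5X.
n_T = Σnᵢ = 1 + 0.5X.
Mole fractions y_i = n_i/n_T; K = p_M^3 / (p_D^2) with p_i = y_i·P.
Equating to 3.99e+03 kPa and solving on 0 < X < 1: X = 0.689.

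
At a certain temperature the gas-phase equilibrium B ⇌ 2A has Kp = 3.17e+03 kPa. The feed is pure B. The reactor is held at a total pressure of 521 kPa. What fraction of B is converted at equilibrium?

X = 0.777

Take 1 mol B as basis and let X be its fractional conversion, so ξ = X.
Mole table: n_B = 1 − X; n_A = 2X.
Total moles n_T = 1 + X.
Mole fractions y_i = n_i/n_T; Kp = p_A^2 / (p_B) with p_i = y_i·P.
Substituting and setting equal to 3.17e+03 kPa gives a polynomial in X; the root in (0,1) is X = 0.777.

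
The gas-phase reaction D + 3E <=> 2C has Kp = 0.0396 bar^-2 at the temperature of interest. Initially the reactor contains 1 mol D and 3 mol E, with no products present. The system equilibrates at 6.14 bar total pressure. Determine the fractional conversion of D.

X = 0.378

Basis: 1 mol D initially; let X = conversion of D. Extent ξ = X.
Mole table: n_D = 1 − X; n_E = 3 − 3X; n_C = 2X.
n_T = Σnᵢ = 4 − 2X.
y_i = n_i/n_T, p_i = y_i·P. Kp = p_C^2 / (p_D p_E^3).
Substituting and setting equal to 0.0396 bar^-2 gives a polynomial in X; the root in (0,1) is X = 0.378.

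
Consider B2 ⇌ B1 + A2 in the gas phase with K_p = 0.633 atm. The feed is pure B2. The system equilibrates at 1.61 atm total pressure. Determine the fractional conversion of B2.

X = 0.531

Let X = conversion of B2 (basis 1 mol B2); extent of reaction ξ = X.
Mole table: n_B2 = 1 − X; n_B1 = X; n_A2 = X.
n_T = Σnᵢ = 1 + X.
Mole fractions y_i = n_i/n_T; K_p = p_B1 p_A2 / (p_B2) with p_i = y_i·P.
Substituting and setting equal to 0.633 atm gives a polynomial in X; the root in (0,1) is X = 0.531.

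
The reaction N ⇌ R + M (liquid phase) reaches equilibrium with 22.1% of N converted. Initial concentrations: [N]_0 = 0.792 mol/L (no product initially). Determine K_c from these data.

Let X = conversion of N.
Concentrations: [N] = 0.792 − 0.792X; [R] = 0.792X; [M] = 0.792X.
At X = 0.221: [N] = 0.617, [R] = 0.175, [M] = 0.175.
K_c = [R] [M] / ([N]) = 0.0497 mol/L.

K_c = 0.0497 mol/L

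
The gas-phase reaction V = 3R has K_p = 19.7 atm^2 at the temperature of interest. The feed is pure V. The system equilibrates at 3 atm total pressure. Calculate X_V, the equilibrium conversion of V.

Let X = conversion of V (basis 1 mol V); extent of reaction ξ = X.
Mole table: n_V = 1 − X; n_R = 3X.
n_T = Σnᵢ = 1 + 2X.
With p_i = (n_i/n_T)P, K_p = p_R^3 / (p_V).
Substituting and setting equal to 19.7 atm^2 gives a polynomial in X; the root in (0,1) is X = 0.544.

X = 0.544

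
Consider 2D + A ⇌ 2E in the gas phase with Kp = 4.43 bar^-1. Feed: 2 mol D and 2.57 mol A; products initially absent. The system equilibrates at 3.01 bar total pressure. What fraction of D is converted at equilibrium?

Take 2 mol D as basis and let X be its fractional conversion, so ξ = X.
At extent ξ: n_D = 2 − 2X; n_A = 2.57 − X; n_E = 2X.
Total moles n_T = 4.57 − X.
With p_i = (n_i/n_T)P, Kp = p_E^2 / (p_D^2 p_A).
Setting this equal to 4.43 bar^-1 and taking the physical root (0 < X < 1) gives X = 0.717.

X = 0.717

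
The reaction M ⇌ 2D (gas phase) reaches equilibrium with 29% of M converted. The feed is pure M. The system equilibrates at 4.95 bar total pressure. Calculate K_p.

K_p = 1.82 bar

Let X = conversion of M (basis 1 mol M); extent of reaction ξ = X.
Moles: n_M = 1 − X; n_D = 2X.
Summing: n_T = 1 + X.
At X = 0.29: n_M = 0.71, n_D = 0.58, n_T = 1.29.
p_i = (n_i/n_T)·P. K_p = p_D^2 / (p_M) = 1.82 bar.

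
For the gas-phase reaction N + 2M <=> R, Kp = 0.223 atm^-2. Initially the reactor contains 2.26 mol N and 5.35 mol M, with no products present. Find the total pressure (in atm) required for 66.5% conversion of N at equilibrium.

Take 2.26 mol N as basis and let X be its fractional conversion, so ξ = 2.26X.
Moles: n_N = 2.26 − 2.26X; n_M = 5.35 − 4.52X; n_R = 2.26X.
Total moles n_T = 7.61 − 4.52X.
Kp = p_R / (p_N p_M^2) with p_i = (n_i/n_T)·P.
At X = 0.665: the mole-fraction product g(X) = Π y_i^ν_i = 7.658. Since Kp = g(X)·P^{-2}, P = (g/Kp)^(1/2) = (7.658/0.223)^(1/2) = 5.86 atm.

P = 5.86 atm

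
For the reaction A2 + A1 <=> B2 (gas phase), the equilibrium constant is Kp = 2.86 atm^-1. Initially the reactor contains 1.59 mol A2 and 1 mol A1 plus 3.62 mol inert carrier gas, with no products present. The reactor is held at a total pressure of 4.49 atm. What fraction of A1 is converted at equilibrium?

X = 0.679

Let X = conversion of A1 (basis 1 mol A1); extent of reaction ξ = X.
At extent ξ: n_A2 = 1.59 − X; n_A1 = 1 − X; n_B2 = X; n_I = 3.62 (inert).
Summing: n_T = 6.21 − X.
With p_i = (n_i/n_T)P, Kp = p_B2 / (p_A2 p_A1).
Setting this equal to 2.86 atm^-1 and taking the physical root (0 < X < 1) gives X = 0.679.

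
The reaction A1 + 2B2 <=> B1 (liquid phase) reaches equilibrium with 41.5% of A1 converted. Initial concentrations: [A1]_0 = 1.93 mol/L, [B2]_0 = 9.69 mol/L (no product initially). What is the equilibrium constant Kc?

Kc = 0.0108 (mol/L)^-2

Let X = conversion of A1.
Concentrations: [A1] = 1.93 − 1.93X; [B2] = 9.69 − 3.86X; [B1] = 1.93X.
At X = 0.415: [A1] = 1.13, [B2] = 8.09, [B1] = 0.801.
Kc = [B1] / ([A1] [B2]^2) = 0.0108 (mol/L)^-2.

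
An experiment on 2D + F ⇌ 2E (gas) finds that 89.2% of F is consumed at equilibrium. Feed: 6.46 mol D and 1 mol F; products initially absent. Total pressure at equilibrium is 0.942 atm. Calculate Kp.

Take 1 mol F as basis and let X be its fractional conversion, so ξ = X.
Moles: n_D = 6.46 − 2X; n_F = 1 − X; n_E = 2X.
n_T = Σnᵢ = 7.46 − X.
At X = 0.892: n_D = 4.68, n_F = 0.108, n_E = 1.78, n_T = 6.57.
p_i = (n_i/n_T)·P. Kp = p_E^2 / (p_D^2 p_F) = 9.4 atm^-1.

Kp = 9.4 atm^-1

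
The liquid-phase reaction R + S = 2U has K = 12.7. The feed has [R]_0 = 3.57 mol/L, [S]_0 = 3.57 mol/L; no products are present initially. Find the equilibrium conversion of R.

X = 0.641

Let X = conversion of R; extent ξ = 3.57·X mol/L.
Concentrations: [R] = 3.57 − 3.57X; [S] = 3.57 − 3.57X; [U] = 7.14X.
K = [U]^2 / ([R] [S]).
Setting equal to 12.7 and solving for X on (0,1) gives X = 0.641.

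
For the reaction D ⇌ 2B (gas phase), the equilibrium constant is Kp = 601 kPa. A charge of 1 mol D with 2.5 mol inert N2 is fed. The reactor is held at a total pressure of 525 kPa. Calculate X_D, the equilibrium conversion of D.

Let X = conversion of D (basis 1 mol D); extent of reaction ξ = X.
Mole table: n_D = 1 − X; n_B = 2X; n_I = 2.5 (inert).
Summing: n_T = 3.5 + X.
y_i = n_i/n_T, p_i = y_i·P. Kp = p_B^2 / (p_D).
Equating to 601 kPa and solving on 0 < X < 1: X = 0.647.

X = 0.647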